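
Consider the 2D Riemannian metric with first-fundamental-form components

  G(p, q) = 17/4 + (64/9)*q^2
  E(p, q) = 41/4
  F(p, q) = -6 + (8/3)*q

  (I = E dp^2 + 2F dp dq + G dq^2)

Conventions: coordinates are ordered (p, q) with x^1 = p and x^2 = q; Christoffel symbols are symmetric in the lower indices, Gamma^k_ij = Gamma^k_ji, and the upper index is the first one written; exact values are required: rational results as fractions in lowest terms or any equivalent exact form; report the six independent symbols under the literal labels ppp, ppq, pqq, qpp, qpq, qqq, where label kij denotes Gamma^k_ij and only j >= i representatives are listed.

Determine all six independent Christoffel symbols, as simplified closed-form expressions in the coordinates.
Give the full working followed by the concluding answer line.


E = 41/4; F = -6 + (8/3)*q; G = 17/4 + (64/9)*q^2
Gamma^k_ij = (1/2) g^{kl} (d_i g_jl + d_j g_il - d_l g_ij), with g^inv = (1/(EG-F^2)) [[G, -F], [-F, E]]
first partials: E_p = 0, E_q = 0, F_p = 0, F_q = 8/3, G_p = 0, G_q = (128/9)*q
D = EG - F^2 = 121/16 + 32*q + (592/9)*q^2
expanded: Gamma^p_pp = (G E_p - 2F F_p + F E_q)/(2D), Gamma^p_pq = (G E_q - F G_p)/(2D), Gamma^p_qq = (2G F_q - G G_p - F G_q)/(2D), Gamma^q_pp = (2E F_p - E E_q - F E_p)/(2D), Gamma^q_pq = (E G_p - F E_q)/(2D), Gamma^q_qq = (E G_q - 2F F_q + F G_p)/(2D); substitute and cancel common factors

Answer: Gamma_ppp = 0, Gamma_ppq = 0, Gamma_pqq = (6144*q + 1632)/(9472*q^2 + 4608*q + 1089), Gamma_qpp = 0, Gamma_qpq = 0, Gamma_qqq = (9472*q + 2304)/(9472*q^2 + 4608*q + 1089)


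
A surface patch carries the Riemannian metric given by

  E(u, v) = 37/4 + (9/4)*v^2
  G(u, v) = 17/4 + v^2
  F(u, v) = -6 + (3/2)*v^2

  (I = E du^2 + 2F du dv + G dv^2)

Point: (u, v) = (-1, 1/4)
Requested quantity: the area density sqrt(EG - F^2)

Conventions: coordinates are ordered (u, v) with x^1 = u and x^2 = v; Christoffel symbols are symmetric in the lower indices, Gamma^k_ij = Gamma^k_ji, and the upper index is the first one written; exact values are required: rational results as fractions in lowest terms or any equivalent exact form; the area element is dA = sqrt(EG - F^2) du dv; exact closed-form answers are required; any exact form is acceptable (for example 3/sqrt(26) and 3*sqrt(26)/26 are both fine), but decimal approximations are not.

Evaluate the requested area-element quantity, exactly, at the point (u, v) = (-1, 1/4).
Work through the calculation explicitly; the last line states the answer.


E = 601/64, F = -189/32, G = 69/16; EG - F^2 = 1437/256

Answer: sqrt(EG - F^2) = sqrt(1437)/16


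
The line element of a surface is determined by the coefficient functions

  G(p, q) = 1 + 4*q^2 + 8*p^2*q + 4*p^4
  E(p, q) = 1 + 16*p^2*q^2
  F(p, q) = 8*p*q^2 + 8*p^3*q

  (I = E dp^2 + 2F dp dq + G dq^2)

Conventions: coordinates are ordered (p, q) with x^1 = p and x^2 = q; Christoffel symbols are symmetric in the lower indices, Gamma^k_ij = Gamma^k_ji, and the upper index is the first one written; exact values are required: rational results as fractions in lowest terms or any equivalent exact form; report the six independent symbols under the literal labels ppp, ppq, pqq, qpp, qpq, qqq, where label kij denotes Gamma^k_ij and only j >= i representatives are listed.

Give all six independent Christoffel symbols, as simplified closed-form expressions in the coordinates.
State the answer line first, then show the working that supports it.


Answer: Gamma_ppp = 16*p*q^2/(4*p^4 + 16*p^2*q^2 + 8*p^2*q + 4*q^2 + 1), Gamma_ppq = 16*p^2*q/(4*p^4 + 16*p^2*q^2 + 8*p^2*q + 4*q^2 + 1), Gamma_pqq = 8*p*q/(4*p^4 + 16*p^2*q^2 + 8*p^2*q + 4*q^2 + 1), Gamma_qpp = (8*p^2*q + 8*q^2)/(4*p^4 + 16*p^2*q^2 + 8*p^2*q + 4*q^2 + 1), Gamma_qpq = (8*p^3 + 8*p*q)/(4*p^4 + 16*p^2*q^2 + 8*p^2*q + 4*q^2 + 1), Gamma_qqq = (4*p^2 + 4*q)/(4*p^4 + 16*p^2*q^2 + 8*p^2*q + 4*q^2 + 1)

E = 1 + 16*p^2*q^2; F = 8*p*q^2 + 8*p^3*q; G = 1 + 4*q^2 + 8*p^2*q + 4*p^4
Gamma^k_ij = (1/2) g^{kl} (d_i g_jl + d_j g_il - d_l g_ij), with g^inv = (1/(EG-F^2)) [[G, -F], [-F, E]]
first partials: E_p = 32*p*q^2, E_q = 32*p^2*q, F_p = 8*q^2 + 24*p^2*q, F_q = 16*p*q + 8*p^3, G_p = 16*p*q + 16*p^3, G_q = 8*q + 8*p^2
D = EG - F^2 = 1 + 4*q^2 + 8*p^2*q + 16*p^2*q^2 + 4*p^4
expanded: Gamma^p_pp = (G E_p - 2F F_p + F E_q)/(2D), Gamma^p_pq = (G E_q - F G_p)/(2D), Gamma^p_qq = (2G F_q - G G_p - F G_q)/(2D), Gamma^q_pp = (2E F_p - E E_q - F E_p)/(2D), Gamma^q_pq = (E G_p - F E_q)/(2D), Gamma^q_qq = (E G_q - 2F F_q + F G_p)/(2D); substitute and cancel common factors


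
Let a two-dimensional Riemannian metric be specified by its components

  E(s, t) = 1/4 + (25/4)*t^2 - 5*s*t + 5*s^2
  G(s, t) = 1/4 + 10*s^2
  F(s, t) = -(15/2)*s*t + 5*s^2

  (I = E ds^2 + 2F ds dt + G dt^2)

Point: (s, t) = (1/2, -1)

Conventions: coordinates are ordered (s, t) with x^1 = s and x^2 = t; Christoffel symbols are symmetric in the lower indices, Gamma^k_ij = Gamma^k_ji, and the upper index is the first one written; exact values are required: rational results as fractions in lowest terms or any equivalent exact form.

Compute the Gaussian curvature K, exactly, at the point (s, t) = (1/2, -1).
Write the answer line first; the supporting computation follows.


Answer: K = -11380/2601

E = 41/4, F = 5, G = 11/4, EG - F^2 = 51/16 at the point
E_s = 10, E_t = -15, F_s = 25/2, F_t = -15/4, G_s = 10, G_t = 0
E_tt = 25/2, F_st = -15/2, G_ss = 20
Using the Brioschi determinant formula for K from the metric derivatives:
M1 = [[-E_tt/2 + F_st - G_ss/2, E_s/2, F_s - E_t/2], [F_t - G_s/2, E, F], [G_t/2, F, G]] = [[-95/4, 5, 20], [-35/4, 41/4, 5], [0, 5, 11/4]]; det M1 = -53145/64
M2 = [[0, E_t/2, G_s/2], [E_t/2, E, F], [G_s/2, F, G]] = [[0, -15/2, 5], [-15/2, 41/4, 5], [5, 5, 11/4]]; det M2 = -12575/16
det M1 - det M2 = -2845/64; K = -2845/64 / (51/16)^2 = -11380/2601


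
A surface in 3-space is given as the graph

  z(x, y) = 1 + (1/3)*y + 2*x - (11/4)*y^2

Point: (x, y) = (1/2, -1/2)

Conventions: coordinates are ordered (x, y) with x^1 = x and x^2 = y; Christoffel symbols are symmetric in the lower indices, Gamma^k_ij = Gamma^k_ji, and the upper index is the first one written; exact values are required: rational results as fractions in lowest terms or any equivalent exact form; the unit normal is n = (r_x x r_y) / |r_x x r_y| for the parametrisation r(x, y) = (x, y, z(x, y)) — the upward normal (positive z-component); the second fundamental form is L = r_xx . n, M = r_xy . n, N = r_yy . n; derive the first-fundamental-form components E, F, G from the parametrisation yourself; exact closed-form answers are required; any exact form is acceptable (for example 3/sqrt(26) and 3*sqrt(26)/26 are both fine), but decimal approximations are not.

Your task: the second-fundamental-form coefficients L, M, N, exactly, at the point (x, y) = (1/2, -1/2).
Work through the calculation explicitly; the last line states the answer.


z_x = 2, z_y = 37/12, z_xx = 0, z_xy = 0, z_yy = -11/2
E = 5, F = 37/6, G = 1513/144; answer radicand W^2 = 2089/144
unnormalised second-form numerators: l = 0, m = 0, n = -11/2; L = l/sqrt(2089/144), and similarly M = m/sqrt(W^2), N = n/sqrt(W^2)

Answer: L = 0, M = 0, N = -66*sqrt(2089)/2089


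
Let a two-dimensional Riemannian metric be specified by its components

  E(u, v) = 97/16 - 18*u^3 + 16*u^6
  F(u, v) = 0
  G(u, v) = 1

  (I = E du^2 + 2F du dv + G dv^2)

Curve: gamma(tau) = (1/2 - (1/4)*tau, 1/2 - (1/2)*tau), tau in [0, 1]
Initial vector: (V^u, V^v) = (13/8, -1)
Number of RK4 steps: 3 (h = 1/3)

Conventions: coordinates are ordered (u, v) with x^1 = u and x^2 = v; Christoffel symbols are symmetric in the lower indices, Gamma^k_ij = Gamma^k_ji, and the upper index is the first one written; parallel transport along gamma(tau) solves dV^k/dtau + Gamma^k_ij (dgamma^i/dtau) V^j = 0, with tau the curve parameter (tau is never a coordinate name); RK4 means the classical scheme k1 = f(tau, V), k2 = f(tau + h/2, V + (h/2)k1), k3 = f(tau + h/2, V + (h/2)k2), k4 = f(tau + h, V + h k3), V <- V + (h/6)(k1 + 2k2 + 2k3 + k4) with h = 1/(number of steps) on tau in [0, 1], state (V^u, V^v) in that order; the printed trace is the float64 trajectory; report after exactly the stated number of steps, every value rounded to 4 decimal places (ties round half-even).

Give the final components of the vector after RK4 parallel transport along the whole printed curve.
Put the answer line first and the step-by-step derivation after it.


Answer: V^u = 1.3617, V^v = -1.0000

gamma'(tau) = (-1/4, -1/2); f(tau, V)^k = -Gamma^k_ij(gamma(tau)) gamma'^i(tau) V^j; h = 1/3; intermediate values shown to 6 dp
curve data and Christoffel symbols at the stage parameters:
  tau = 0.000000: gamma = (0.500000, 0.500000), gamma' = (-0.250000, -0.500000); Gamma_uuu = -1.292308, Gamma_uuv = 0.000000, Gamma_uvv = 0.000000, Gamma_vuu = 0.000000, Gamma_vuv = 0.000000, Gamma_vvv = 0.000000
  tau = 0.166667: gamma = (0.458333, 0.416667), gamma' = (-0.250000, -0.500000); Gamma_uuu = -1.049865, Gamma_uuv = 0.000000, Gamma_uvv = 0.000000, Gamma_vuu = 0.000000, Gamma_vuv = 0.000000, Gamma_vvv = 0.000000
  tau = 0.333333: gamma = (0.416667, 0.333333), gamma' = (-0.250000, -0.500000); Gamma_uuu = -0.843221, Gamma_uuv = 0.000000, Gamma_uvv = 0.000000, Gamma_vuu = 0.000000, Gamma_vuv = 0.000000, Gamma_vvv = 0.000000
  tau = 0.500000: gamma = (0.375000, 0.250000), gamma' = (-0.250000, -0.500000); Gamma_uuu = -0.667132, Gamma_uuv = 0.000000, Gamma_uvv = 0.000000, Gamma_vuu = 0.000000, Gamma_vuv = 0.000000, Gamma_vvv = 0.000000
  tau = 0.666667: gamma = (0.333333, 0.166667), gamma' = (-0.250000, -0.500000); Gamma_uuu = -0.517272, Gamma_uuv = 0.000000, Gamma_uvv = 0.000000, Gamma_vuu = 0.000000, Gamma_vuv = 0.000000, Gamma_vvv = 0.000000
  tau = 0.833333: gamma = (0.291667, 0.083333), gamma' = (-0.250000, -0.500000); Gamma_uuu = -0.390271, Gamma_uuv = 0.000000, Gamma_uvv = 0.000000, Gamma_vuu = 0.000000, Gamma_vuv = 0.000000, Gamma_vvv = 0.000000
  tau = 1.000000: gamma = (0.250000, 0.000000), gamma' = (-0.250000, -0.500000); Gamma_uuu = -0.283592, Gamma_uuv = 0.000000, Gamma_uvv = 0.000000, Gamma_vuu = 0.000000, Gamma_vuv = 0.000000, Gamma_vvv = 0.000000
step 0: V^u = 1.6250, V^v = -1.0000
step 1: k1 = (-0.525000, 0.000000), k2 = (-0.403542, 0.000000), k3 = (-0.408855, 0.000000), k4 = (-0.313829, 0.000000); V <- V + (h/6)(k1 + 2k2 + 2k3 + k4): V^u = 1.4881, V^v = -1.0000
step 2: k1 = (-0.313706, 0.000000), k2 = (-0.239475, 0.000000), k3 = (-0.241538, 0.000000), k4 = (-0.182031, 0.000000); V <- V + (h/6)(k1 + 2k2 + 2k3 + k4): V^u = 1.4071, V^v = -1.0000
step 3: k1 = (-0.181969, 0.000000), k2 = (-0.134333, 0.000000), k3 = (-0.135107, 0.000000), k4 = (-0.096571, 0.000000); V <- V + (h/6)(k1 + 2k2 + 2k3 + k4): V^u = 1.3617, V^v = -1.0000


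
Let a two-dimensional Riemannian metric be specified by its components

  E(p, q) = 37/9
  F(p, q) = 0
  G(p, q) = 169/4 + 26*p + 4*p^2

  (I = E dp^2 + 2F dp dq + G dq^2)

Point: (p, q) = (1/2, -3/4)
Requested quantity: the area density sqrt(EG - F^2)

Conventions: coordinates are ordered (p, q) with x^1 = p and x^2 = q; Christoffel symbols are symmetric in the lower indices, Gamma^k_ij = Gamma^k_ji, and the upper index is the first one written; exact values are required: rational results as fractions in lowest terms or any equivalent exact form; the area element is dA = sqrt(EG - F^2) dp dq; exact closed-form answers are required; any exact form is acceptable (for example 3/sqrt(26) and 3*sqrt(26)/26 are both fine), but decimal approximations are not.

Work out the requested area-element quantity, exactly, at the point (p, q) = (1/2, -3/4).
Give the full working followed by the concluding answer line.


E = 37/9, F = 0, G = 225/4; EG - F^2 = 925/4

Answer: sqrt(EG - F^2) = 5*sqrt(37)/2


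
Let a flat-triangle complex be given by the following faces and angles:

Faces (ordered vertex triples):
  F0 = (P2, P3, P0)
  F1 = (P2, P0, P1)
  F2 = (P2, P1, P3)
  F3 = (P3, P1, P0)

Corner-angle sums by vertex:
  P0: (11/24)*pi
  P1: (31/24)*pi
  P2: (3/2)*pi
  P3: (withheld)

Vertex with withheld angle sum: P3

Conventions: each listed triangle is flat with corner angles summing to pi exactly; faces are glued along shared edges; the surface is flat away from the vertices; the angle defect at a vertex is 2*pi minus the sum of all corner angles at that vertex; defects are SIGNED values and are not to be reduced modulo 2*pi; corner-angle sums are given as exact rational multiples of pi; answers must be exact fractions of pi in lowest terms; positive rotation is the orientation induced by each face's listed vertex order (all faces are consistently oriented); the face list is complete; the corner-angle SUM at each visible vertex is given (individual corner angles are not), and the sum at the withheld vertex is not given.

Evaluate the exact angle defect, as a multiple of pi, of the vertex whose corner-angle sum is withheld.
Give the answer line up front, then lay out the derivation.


Answer: defect(P3) = (5/4)*pi

V = 4, E = 6, F = 4; chi = V - E + F = 2
Gauss-Bonnet: total defect = 2*pi*chi = 4*pi; visible defects sum to (11/4)*pi


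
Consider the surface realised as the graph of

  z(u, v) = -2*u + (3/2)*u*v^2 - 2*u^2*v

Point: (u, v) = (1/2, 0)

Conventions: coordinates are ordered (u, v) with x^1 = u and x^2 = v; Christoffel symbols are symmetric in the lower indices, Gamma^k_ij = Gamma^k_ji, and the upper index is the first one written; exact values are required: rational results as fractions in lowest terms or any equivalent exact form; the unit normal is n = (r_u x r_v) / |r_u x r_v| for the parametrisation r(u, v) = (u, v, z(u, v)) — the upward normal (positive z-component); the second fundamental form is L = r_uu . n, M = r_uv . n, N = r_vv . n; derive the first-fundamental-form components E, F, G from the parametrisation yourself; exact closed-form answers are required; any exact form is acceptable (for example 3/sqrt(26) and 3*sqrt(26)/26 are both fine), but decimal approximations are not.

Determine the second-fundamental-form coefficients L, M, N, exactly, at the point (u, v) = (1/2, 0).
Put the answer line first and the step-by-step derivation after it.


Answer: L = 0, M = -4*sqrt(21)/21, N = sqrt(21)/7

z_u = -2, z_v = -1/2, z_uu = 0, z_uv = -2, z_vv = 3/2
E = 5, F = 1, G = 5/4; answer radicand W^2 = 21/4
unnormalised second-form numerators: l = 0, m = -2, n = 3/2; L = l/sqrt(21/4), and similarly M = m/sqrt(W^2), N = n/sqrt(W^2)


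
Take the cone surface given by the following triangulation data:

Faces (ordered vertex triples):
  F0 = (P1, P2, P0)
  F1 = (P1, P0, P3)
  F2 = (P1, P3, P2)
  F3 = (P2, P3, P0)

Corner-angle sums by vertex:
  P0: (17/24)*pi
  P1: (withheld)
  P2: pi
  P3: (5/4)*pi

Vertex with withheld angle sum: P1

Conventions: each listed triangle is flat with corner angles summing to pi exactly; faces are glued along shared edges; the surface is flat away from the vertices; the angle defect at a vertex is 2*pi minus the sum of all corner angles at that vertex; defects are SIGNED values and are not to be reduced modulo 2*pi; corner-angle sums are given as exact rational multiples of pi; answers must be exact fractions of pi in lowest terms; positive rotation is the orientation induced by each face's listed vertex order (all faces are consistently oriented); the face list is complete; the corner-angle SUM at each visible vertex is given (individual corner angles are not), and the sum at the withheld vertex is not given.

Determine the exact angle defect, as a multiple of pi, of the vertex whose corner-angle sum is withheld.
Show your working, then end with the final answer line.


V = 4, E = 6, F = 4; chi = V - E + F = 2
Gauss-Bonnet: total defect = 2*pi*chi = 4*pi; visible defects sum to (73/24)*pi

Answer: defect(P1) = (23/24)*pi


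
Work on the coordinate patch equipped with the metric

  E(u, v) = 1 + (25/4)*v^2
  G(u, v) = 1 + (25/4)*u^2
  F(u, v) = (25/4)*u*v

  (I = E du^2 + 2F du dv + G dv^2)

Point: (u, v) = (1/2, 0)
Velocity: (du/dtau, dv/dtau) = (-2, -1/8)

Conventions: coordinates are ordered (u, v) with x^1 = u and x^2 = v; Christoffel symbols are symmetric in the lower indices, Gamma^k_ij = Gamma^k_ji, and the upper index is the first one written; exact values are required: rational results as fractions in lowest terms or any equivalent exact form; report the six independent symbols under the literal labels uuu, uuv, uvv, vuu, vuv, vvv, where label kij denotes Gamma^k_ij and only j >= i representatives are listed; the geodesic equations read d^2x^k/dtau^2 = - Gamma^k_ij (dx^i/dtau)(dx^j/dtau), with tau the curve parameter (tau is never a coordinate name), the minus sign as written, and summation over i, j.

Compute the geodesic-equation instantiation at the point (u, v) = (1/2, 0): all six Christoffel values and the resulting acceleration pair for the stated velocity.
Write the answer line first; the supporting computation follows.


Answer: Gamma_uuu = 0, Gamma_uuv = 0, Gamma_uvv = 0, Gamma_vuu = 0, Gamma_vuv = 50/41, Gamma_vvv = 0; accelerations (d^2u/dtau^2, d^2v/dtau^2) = (0, -25/41)

E = 1, F = 0, G = 41/16 at the point
E_u = 0, E_v = 0, F_u = 0, F_v = 25/8, G_u = 25/4, G_v = 0
EG - F^2 = 41/16;  g^inv = (16/41) * [[41/16, 0], [0, 1]]
first-kind symbols [ij,l] = (1/2)(d_i g_jl + d_j g_il - d_l g_ij): [uu,u] = E_u/2 = 0, [uu,v] = F_u - E_v/2 = 0, [uv,u] = E_v/2 = 0, [uv,v] = G_u/2 = 25/8, [vv,u] = F_v - G_u/2 = 0, [vv,v] = G_v/2 = 0
Gamma^u_ij = (G*[ij,u] - F*[ij,v])/(EG - F^2), Gamma^v_ij = (E*[ij,v] - F*[ij,u])/(EG - F^2)
Gamma_uuu = 0, Gamma_uuv = 0, Gamma_uvv = 0, Gamma_vuu = 0, Gamma_vuv = 50/41, Gamma_vvv = 0
d^2u/dtau^2 = -(Gamma_uuu*(-2)^2 + 2*Gamma_uuv*(-2)*(-1/8) + Gamma_uvv*(-1/8)^2) = 0
d^2v/dtau^2 = -(Gamma_vuu*(-2)^2 + 2*Gamma_vuv*(-2)*(-1/8) + Gamma_vvv*(-1/8)^2) = -25/41


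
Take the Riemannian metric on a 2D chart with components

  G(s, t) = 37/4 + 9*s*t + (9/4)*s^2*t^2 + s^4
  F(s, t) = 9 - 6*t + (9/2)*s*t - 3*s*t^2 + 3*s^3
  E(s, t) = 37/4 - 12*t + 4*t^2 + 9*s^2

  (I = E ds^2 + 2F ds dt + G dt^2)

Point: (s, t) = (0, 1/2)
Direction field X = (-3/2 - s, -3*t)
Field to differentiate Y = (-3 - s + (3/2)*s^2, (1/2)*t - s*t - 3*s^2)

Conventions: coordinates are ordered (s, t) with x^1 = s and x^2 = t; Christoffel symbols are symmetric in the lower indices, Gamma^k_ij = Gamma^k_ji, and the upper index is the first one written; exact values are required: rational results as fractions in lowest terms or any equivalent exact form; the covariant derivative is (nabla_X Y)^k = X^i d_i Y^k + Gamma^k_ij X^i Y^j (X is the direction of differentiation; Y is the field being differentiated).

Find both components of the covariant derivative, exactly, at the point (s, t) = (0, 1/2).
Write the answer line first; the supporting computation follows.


Answer: (nabla_X Y)^s = -41373/424, (nabla_X Y)^t = 28809/424

E = 17/4, F = 6, G = 37/4 at the point
E_s = 0, E_t = -8, F_s = 3/2, F_t = -6, G_s = 9/2, G_t = 0
EG - F^2 = 53/16;  g^inv = (16/53) * [[37/4, -6], [-6, 17/4]]
first-kind symbols [ij,l] = (1/2)(d_i g_jl + d_j g_il - d_l g_ij): [ss,s] = E_s/2 = 0, [ss,t] = F_s - E_t/2 = 11/2, [st,s] = E_t/2 = -4, [st,t] = G_s/2 = 9/4, [tt,s] = F_t - G_s/2 = -33/4, [tt,t] = G_t/2 = 0
Gamma^s_ij = (G*[ij,s] - F*[ij,t])/(EG - F^2), Gamma^t_ij = (E*[ij,t] - F*[ij,s])/(EG - F^2)
Gamma_sss = -528/53, Gamma_sst = -808/53, Gamma_stt = -1221/53, Gamma_tss = 374/53, Gamma_tst = 537/53, Gamma_ttt = 792/53
X = (-3/2, -3/2), Y = (-3, 1/4) at the point


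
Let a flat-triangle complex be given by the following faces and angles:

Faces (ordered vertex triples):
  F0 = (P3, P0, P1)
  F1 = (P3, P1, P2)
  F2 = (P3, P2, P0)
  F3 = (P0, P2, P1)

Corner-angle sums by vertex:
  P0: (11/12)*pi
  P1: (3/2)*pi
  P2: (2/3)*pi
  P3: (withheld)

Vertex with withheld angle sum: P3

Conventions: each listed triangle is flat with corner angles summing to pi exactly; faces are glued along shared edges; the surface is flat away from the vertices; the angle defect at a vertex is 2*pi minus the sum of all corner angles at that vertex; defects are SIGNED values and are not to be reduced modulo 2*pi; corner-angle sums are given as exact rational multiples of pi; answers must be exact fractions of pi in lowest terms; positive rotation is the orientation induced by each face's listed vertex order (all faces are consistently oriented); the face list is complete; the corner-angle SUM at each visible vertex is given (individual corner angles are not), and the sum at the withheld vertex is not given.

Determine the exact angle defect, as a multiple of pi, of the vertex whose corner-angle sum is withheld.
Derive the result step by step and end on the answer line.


V = 4, E = 6, F = 4; chi = V - E + F = 2
Gauss-Bonnet: total defect = 2*pi*chi = 4*pi; visible defects sum to (35/12)*pi

Answer: defect(P3) = (13/12)*pi


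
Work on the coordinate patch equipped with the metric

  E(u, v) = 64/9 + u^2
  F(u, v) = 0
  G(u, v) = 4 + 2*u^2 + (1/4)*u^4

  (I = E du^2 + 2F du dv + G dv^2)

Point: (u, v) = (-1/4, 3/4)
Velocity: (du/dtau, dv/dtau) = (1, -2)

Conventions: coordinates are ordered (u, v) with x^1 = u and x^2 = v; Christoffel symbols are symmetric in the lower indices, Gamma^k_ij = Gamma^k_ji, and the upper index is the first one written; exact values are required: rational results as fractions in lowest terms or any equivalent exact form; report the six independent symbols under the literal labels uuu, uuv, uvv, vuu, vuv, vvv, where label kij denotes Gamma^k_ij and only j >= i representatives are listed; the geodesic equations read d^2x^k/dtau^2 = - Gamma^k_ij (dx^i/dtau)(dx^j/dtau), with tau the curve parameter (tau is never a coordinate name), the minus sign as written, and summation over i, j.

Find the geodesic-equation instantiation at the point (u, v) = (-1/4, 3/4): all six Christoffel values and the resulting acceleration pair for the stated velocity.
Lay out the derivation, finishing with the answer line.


E = 1033/144, F = 0, G = 4225/1024 at the point
E_u = -1/2, E_v = 0, F_u = 0, F_v = 0, G_u = -65/64, G_v = 0
EG - F^2 = 4364425/147456;  g^inv = (147456/4364425) * [[4225/1024, 0], [0, 1033/144]]
first-kind symbols [ij,l] = (1/2)(d_i g_jl + d_j g_il - d_l g_ij): [uu,u] = E_u/2 = -1/4, [uu,v] = F_u - E_v/2 = 0, [uv,u] = E_v/2 = 0, [uv,v] = G_u/2 = -65/128, [vv,u] = F_v - G_u/2 = 65/128, [vv,v] = G_v/2 = 0
Gamma^u_ij = (G*[ij,u] - F*[ij,v])/(EG - F^2), Gamma^v_ij = (E*[ij,v] - F*[ij,u])/(EG - F^2)
Gamma_uuu = -36/1033, Gamma_uuv = 0, Gamma_uvv = 585/8264, Gamma_vuu = 0, Gamma_vuv = -8/65, Gamma_vvv = 0
d^2u/dtau^2 = -(Gamma_uuu*(1)^2 + 2*Gamma_uuv*(1)*(-2) + Gamma_uvv*(-2)^2) = -513/2066
d^2v/dtau^2 = -(Gamma_vuu*(1)^2 + 2*Gamma_vuv*(1)*(-2) + Gamma_vvv*(-2)^2) = -32/65

Answer: Gamma_uuu = -36/1033, Gamma_uuv = 0, Gamma_uvv = 585/8264, Gamma_vuu = 0, Gamma_vuv = -8/65, Gamma_vvv = 0; accelerations (d^2u/dtau^2, d^2v/dtau^2) = (-513/2066, -32/65)


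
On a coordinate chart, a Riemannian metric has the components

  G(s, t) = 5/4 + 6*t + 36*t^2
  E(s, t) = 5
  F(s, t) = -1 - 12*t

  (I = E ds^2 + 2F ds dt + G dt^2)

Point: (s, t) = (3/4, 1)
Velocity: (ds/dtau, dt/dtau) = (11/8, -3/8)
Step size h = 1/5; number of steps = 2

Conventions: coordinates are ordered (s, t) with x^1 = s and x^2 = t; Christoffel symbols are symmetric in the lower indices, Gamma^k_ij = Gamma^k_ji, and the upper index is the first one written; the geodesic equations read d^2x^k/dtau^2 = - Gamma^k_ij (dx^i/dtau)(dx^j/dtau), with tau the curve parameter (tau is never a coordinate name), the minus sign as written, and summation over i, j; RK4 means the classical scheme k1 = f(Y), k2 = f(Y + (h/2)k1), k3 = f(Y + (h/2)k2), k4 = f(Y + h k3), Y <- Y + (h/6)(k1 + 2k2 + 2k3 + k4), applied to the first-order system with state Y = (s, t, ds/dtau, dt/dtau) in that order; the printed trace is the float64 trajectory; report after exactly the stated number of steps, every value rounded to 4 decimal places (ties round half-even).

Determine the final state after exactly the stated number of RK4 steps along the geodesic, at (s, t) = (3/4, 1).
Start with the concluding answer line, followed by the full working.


Answer: s = 1.3034, t = 0.8394, ds/dtau = 1.3940, dt/dtau = -0.4317

f(Y) = (ds/dtau, dt/dtau, -Gamma^s_ij Y'^i Y'^j, -Gamma^t_ij Y'^i Y'^j) with the Gammas evaluated at the stage position; h = 0.200000; intermediate values shown to 6 dp
step 0: s = 0.7500, t = 1.0000, ds/dtau = 1.3750, dt/dtau = -0.3750
step 1:
  k1: at (s, t) = (0.750000, 1.000000), (ds/dtau, dt/dtau) = (1.375000, -0.375000); Gamma_sss = 0.000000, Gamma_sst = 0.000000, Gamma_stt = -0.253968, Gamma_tss = 0.000000, Gamma_tst = 0.000000, Gamma_ttt = 0.825397; k1 = (1.375000, -0.375000, 0.035714, -0.116071)
  k2: at (s, t) = (0.887500, 0.962500), (ds/dtau, dt/dtau) = (1.378571, -0.386607); Gamma_sss = 0.000000, Gamma_sst = 0.000000, Gamma_stt = -0.270419, Gamma_tss = 0.000000, Gamma_tst = 0.000000, Gamma_ttt = 0.848439; k2 = (1.378571, -0.386607, 0.040418, -0.126812)
  k3: at (s, t) = (0.887857, 0.961339), (ds/dtau, dt/dtau) = (1.379042, -0.387681); Gamma_sss = 0.000000, Gamma_sst = 0.000000, Gamma_stt = -0.270952, Gamma_tss = 0.000000, Gamma_tst = 0.000000, Gamma_ttt = 0.849169; k3 = (1.379042, -0.387681, 0.040723, -0.127627)
  k4: at (s, t) = (1.025808, 0.922464), (ds/dtau, dt/dtau) = (1.383145, -0.400525); Gamma_sss = 0.000000, Gamma_sst = 0.000000, Gamma_stt = -0.289725, Gamma_tss = 0.000000, Gamma_tst = 0.000000, Gamma_ttt = 0.874213; k4 = (1.383145, -0.400525, 0.046478, -0.140242)
  Y <- Y + (h/6)(k1 + 2k2 + 2k3 + k4): s = 1.0258, t = 0.9225, ds/dtau = 1.3831, dt/dtau = -0.4005
step 2:
  k1: at (s, t) = (1.025779, 0.922530), (ds/dtau, dt/dtau) = (1.383149, -0.400506); Gamma_sss = 0.000000, Gamma_sst = 0.000000, Gamma_stt = -0.289691, Gamma_tss = 0.000000, Gamma_tst = 0.000000, Gamma_ttt = 0.874170; k1 = (1.383149, -0.400506, 0.046468, -0.140222)
  k2: at (s, t) = (1.164094, 0.882479), (ds/dtau, dt/dtau) = (1.387796, -0.414529); Gamma_sss = 0.000000, Gamma_sst = 0.000000, Gamma_stt = -0.311037, Gamma_tss = 0.000000, Gamma_tst = 0.000000, Gamma_ttt = 0.901211; k2 = (1.387796, -0.414529, 0.053447, -0.154859)
  k3: at (s, t) = (1.164559, 0.881077), (ds/dtau, dt/dtau) = (1.388494, -0.415992); Gamma_sss = 0.000000, Gamma_sst = 0.000000, Gamma_stt = -0.311825, Gamma_tss = 0.000000, Gamma_tst = 0.000000, Gamma_ttt = 0.902181; k3 = (1.388494, -0.415992, 0.053961, -0.156122)
  k4: at (s, t) = (1.303478, 0.839331), (ds/dtau, dt/dtau) = (1.393941, -0.431731); Gamma_sss = 0.000000, Gamma_sst = 0.000000, Gamma_stt = -0.336633, Gamma_tss = 0.000000, Gamma_tst = 0.000000, Gamma_ttt = 0.931797; k4 = (1.393941, -0.431731, 0.062745, -0.173679)
  Y <- Y + (h/6)(k1 + 2k2 + 2k3 + k4): s = 1.3034, t = 0.8394, ds/dtau = 1.3940, dt/dtau = -0.4317


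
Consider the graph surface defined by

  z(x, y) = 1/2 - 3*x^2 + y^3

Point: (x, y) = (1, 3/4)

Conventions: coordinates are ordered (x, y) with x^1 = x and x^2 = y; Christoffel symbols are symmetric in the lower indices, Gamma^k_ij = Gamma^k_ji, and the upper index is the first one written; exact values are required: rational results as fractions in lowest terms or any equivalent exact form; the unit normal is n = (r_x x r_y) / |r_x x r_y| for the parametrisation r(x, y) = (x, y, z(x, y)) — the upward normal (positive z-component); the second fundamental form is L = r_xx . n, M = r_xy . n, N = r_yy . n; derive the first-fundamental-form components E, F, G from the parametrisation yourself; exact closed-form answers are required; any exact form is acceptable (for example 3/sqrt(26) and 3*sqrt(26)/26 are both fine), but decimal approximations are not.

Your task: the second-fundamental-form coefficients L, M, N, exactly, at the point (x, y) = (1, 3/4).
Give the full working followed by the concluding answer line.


z_x = -6, z_y = 27/16, z_xx = -6, z_xy = 0, z_yy = 9/2
E = 37, F = -81/8, G = 985/256; answer radicand W^2 = 10201/256
unnormalised second-form numerators: l = -6, m = 0, n = 9/2; L = l/sqrt(10201/256), and similarly M = m/sqrt(W^2), N = n/sqrt(W^2)

Answer: L = -96/101, M = 0, N = 72/101


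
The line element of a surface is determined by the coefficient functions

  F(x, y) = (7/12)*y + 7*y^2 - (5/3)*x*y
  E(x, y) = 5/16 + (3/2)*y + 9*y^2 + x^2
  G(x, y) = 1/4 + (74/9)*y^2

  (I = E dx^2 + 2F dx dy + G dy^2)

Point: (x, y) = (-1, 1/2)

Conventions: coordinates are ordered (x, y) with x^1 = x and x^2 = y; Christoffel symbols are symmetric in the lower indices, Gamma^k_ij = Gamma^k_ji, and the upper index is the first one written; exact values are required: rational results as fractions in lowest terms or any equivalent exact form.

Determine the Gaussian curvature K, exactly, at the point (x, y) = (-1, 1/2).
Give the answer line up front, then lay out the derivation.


Answer: K = 11416/25921

E = 69/16, F = 23/8, G = 83/36, EG - F^2 = 161/96 at the point
E_x = -2, E_y = 21/2, F_x = -5/6, F_y = 37/4, G_x = 0, G_y = 74/9
E_yy = 18, F_xy = -5/3, G_xx = 0
K follows from Brioschi's formula, (det M1 - det M2)/(EG - F^2)^2.
M1 = [[-E_yy/2 + F_xy - G_xx/2, E_x/2, F_x - E_y/2], [F_y - G_x/2, E, F], [G_y/2, F, G]] = [[-32/3, -1, -73/12], [37/4, 69/16, 23/8], [37/9, 23/8, 83/36]]; det M1 = -71779/1152
M2 = [[0, E_y/2, G_x/2], [E_y/2, E, F], [G_x/2, F, G]] = [[0, 21/4, 0], [21/4, 69/16, 23/8], [0, 23/8, 83/36]]; det M2 = -4067/64
det M1 - det M2 = 1427/1152; K = 1427/1152 / (161/96)^2 = 11416/25921


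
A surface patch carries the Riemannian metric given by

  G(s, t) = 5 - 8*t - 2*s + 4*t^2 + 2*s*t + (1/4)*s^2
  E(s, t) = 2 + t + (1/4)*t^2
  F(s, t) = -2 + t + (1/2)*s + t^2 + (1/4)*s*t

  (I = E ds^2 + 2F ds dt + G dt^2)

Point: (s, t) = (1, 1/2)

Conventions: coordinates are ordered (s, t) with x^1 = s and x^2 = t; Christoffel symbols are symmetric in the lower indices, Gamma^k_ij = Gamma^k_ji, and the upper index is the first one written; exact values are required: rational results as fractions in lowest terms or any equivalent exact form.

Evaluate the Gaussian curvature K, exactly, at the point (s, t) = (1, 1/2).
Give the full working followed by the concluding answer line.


E = 41/16, F = -5/8, G = 5/4, EG - F^2 = 45/16 at the point
E_s = 0, E_t = 5/4, F_s = 5/8, F_t = 9/4, G_s = -1/2, G_t = -2
E_tt = 1/2, F_st = 1/4, G_ss = 1/2
The intrinsic route: Brioschi's K = (det M1 - det M2)/(EG - F^2)^2.
M1 = [[-E_tt/2 + F_st - G_ss/2, E_s/2, F_s - E_t/2], [F_t - G_s/2, E, F], [G_t/2, F, G]] = [[-1/4, 0, 0], [5/2, 41/16, -5/8], [-1, -5/8, 5/4]]; det M1 = -45/64
M2 = [[0, E_t/2, G_s/2], [E_t/2, E, F], [G_s/2, F, G]] = [[0, 5/8, -1/4], [5/8, 41/16, -5/8], [-1/4, -5/8, 5/4]]; det M2 = -29/64
det M1 - det M2 = -1/4; K = -1/4 / (45/16)^2 = -64/2025

Answer: K = -64/2025


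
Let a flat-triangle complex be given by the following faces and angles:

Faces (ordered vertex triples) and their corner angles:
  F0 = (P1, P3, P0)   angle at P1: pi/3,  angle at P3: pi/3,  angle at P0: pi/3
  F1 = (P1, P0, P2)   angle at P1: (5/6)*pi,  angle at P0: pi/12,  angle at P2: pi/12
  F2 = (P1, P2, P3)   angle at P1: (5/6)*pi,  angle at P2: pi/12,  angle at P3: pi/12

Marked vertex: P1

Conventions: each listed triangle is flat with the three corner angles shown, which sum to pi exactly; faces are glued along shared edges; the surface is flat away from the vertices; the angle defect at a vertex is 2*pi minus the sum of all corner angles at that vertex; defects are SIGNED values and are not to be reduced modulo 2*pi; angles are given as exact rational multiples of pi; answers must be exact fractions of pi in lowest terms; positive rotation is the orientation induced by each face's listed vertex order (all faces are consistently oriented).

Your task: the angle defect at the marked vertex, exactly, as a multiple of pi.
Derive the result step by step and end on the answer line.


Sum of corner angles at P1: 2*pi
defect = 2*pi - 2*pi

Answer: defect(P1) = 0


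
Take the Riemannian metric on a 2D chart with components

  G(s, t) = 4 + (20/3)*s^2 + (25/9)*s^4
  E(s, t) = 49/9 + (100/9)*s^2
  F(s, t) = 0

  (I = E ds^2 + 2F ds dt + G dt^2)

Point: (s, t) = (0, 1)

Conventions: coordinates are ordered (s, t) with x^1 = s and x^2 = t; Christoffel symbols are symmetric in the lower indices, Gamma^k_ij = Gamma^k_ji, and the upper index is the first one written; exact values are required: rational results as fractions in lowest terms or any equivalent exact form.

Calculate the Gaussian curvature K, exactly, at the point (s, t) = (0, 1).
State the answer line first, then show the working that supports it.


Answer: K = -15/49

E = 49/9, F = 0, G = 4, EG - F^2 = 196/9 at the point
E_s = 0, E_t = 0, F_s = 0, F_t = 0, G_s = 0, G_t = 0
E_tt = 0, F_st = 0, G_ss = 40/3
Apply the Brioschi formula K = (det M1 - det M2)/(EG - F^2)^2 over the derivative matrices of E, F, G.
M1 = [[-E_tt/2 + F_st - G_ss/2, E_s/2, F_s - E_t/2], [F_t - G_s/2, E, F], [G_t/2, F, G]] = [[-20/3, 0, 0], [0, 49/9, 0], [0, 0, 4]]; det M1 = -3920/27
M2 = [[0, E_t/2, G_s/2], [E_t/2, E, F], [G_s/2, F, G]] = [[0, 0, 0], [0, 49/9, 0], [0, 0, 4]]; det M2 = 0
det M1 - det M2 = -3920/27; K = -3920/27 / (196/9)^2 = -15/49


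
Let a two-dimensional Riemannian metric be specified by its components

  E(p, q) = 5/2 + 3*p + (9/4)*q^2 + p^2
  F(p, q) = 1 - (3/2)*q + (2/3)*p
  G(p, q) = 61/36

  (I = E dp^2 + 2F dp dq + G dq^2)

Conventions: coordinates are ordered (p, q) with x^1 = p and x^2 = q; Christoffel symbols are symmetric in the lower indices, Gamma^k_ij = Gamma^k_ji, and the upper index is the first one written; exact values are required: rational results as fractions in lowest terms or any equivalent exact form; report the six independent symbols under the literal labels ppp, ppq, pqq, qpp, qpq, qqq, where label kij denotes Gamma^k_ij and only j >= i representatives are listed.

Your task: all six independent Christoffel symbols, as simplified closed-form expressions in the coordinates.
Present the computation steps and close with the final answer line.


E = 5/2 + 3*p + (9/4)*q^2 + p^2; F = 1 - (3/2)*q + (2/3)*p; G = 61/36
Gamma^k_ij = (1/2) g^{kl} (d_i g_jl + d_j g_il - d_l g_ij), with g^inv = (1/(EG-F^2)) [[G, -F], [-F, E]]
first partials: E_p = 3 + 2*p, E_q = (9/2)*q, F_p = 2/3, F_q = -3/2, G_p = 0, G_q = 0
D = EG - F^2 = 233/72 + 3*q + (15/4)*p + (25/16)*q^2 + 2*p*q + (5/4)*p^2
expanded: Gamma^p_pp = (G E_p - 2F F_p + F E_q)/(2D), Gamma^p_pq = (G E_q - F G_p)/(2D), Gamma^p_qq = (2G F_q - G G_p - F G_q)/(2D), Gamma^q_pp = (2E F_p - E E_q - F E_p)/(2D), Gamma^q_pq = (E G_p - F E_q)/(2D), Gamma^q_qq = (E G_q - 2F F_q + F G_p)/(2D); substitute and cancel common factors

Answer: Gamma_ppp = (216*p*q + 180*p - 486*q^2 + 468*q + 270)/(180*p^2 + 288*p*q + 540*p + 225*q^2 + 432*q + 466), Gamma_ppq = 549*q/(180*p^2 + 288*p*q + 540*p + 225*q^2 + 432*q + 466), Gamma_pqq = -366/(180*p^2 + 288*p*q + 540*p + 225*q^2 + 432*q + 466), Gamma_qpp = (-324*p^2*q - 756*p*q - 729*q^3 + 216*q^2 - 486*q + 24)/(180*p^2 + 288*p*q + 540*p + 225*q^2 + 432*q + 466), Gamma_qpq = (-216*p*q + 486*q^2 - 324*q)/(180*p^2 + 288*p*q + 540*p + 225*q^2 + 432*q + 466), Gamma_qqq = (144*p - 324*q + 216)/(180*p^2 + 288*p*q + 540*p + 225*q^2 + 432*q + 466)


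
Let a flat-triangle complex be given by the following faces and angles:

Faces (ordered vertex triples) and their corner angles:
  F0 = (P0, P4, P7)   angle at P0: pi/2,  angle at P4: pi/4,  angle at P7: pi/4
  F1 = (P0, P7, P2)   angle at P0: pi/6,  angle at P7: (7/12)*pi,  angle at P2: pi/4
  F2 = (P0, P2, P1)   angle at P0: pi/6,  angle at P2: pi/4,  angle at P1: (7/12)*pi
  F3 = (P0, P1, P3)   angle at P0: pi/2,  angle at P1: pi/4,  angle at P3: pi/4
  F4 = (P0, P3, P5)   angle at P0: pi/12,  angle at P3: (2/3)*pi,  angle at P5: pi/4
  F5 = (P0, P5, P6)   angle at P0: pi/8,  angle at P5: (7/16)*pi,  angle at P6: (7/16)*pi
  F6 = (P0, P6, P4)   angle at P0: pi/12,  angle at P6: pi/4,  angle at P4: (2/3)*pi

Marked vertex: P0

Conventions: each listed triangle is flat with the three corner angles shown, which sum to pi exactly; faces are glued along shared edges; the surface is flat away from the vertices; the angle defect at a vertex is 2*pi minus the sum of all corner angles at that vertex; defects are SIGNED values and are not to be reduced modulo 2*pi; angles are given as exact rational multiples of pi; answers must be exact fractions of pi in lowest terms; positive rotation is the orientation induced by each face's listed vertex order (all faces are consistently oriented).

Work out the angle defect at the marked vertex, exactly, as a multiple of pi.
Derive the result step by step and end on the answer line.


Sum of corner angles at P0: (13/8)*pi
defect = 2*pi - (13/8)*pi

Answer: defect(P0) = (3/8)*pi


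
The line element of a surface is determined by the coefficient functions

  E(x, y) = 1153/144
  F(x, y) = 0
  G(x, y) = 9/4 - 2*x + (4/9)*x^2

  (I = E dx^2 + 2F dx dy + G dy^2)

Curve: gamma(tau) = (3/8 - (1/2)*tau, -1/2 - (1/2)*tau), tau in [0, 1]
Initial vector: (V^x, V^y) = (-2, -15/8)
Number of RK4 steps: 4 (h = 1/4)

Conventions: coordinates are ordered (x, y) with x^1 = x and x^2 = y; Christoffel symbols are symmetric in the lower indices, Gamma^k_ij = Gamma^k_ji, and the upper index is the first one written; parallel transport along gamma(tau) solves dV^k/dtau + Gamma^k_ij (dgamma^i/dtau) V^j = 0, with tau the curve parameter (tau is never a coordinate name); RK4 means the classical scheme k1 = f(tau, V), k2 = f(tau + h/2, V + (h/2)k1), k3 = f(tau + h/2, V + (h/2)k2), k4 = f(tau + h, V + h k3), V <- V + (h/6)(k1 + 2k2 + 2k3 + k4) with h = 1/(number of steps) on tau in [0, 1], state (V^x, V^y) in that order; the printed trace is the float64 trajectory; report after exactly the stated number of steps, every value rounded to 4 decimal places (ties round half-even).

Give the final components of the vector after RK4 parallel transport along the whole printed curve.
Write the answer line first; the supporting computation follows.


Answer: V^x = -2.0835, V^y = -1.0499

gamma'(tau) = (-1/2, -1/2); f(tau, V)^k = -Gamma^k_ij(gamma(tau)) gamma'^i(tau) V^j; h = 1/4; intermediate values shown to 6 dp
curve data and Christoffel symbols at the stage parameters:
  tau = 0.000000: gamma = (0.375000, -0.500000), gamma' = (-0.500000, -0.500000); Gamma_xxx = 0.000000, Gamma_xxy = 0.000000, Gamma_xyy = 0.104076, Gamma_yxx = 0.000000, Gamma_yxy = -0.533333, Gamma_yyy = 0.000000
  tau = 0.125000: gamma = (0.312500, -0.562500), gamma' = (-0.500000, -0.500000); Gamma_xxx = 0.000000, Gamma_xxy = 0.000000, Gamma_xyy = 0.107546, Gamma_yxx = 0.000000, Gamma_yxy = -0.516129, Gamma_yyy = 0.000000
  tau = 0.250000: gamma = (0.250000, -0.625000), gamma' = (-0.500000, -0.500000); Gamma_xxx = 0.000000, Gamma_xxy = 0.000000, Gamma_xyy = 0.111015, Gamma_yxx = 0.000000, Gamma_yxy = -0.500000, Gamma_yyy = 0.000000
  tau = 0.375000: gamma = (0.187500, -0.687500), gamma' = (-0.500000, -0.500000); Gamma_xxx = 0.000000, Gamma_xxy = 0.000000, Gamma_xyy = 0.114484, Gamma_yxx = 0.000000, Gamma_yxy = -0.484848, Gamma_yyy = 0.000000
  tau = 0.500000: gamma = (0.125000, -0.750000), gamma' = (-0.500000, -0.500000); Gamma_xxx = 0.000000, Gamma_xxy = 0.000000, Gamma_xyy = 0.117953, Gamma_yxx = 0.000000, Gamma_yxy = -0.470588, Gamma_yyy = 0.000000
  tau = 0.625000: gamma = (0.062500, -0.812500), gamma' = (-0.500000, -0.500000); Gamma_xxx = 0.000000, Gamma_xxy = 0.000000, Gamma_xyy = 0.121422, Gamma_yxx = 0.000000, Gamma_yxy = -0.457143, Gamma_yyy = 0.000000
  tau = 0.750000: gamma = (0.000000, -0.875000), gamma' = (-0.500000, -0.500000); Gamma_xxx = 0.000000, Gamma_xxy = 0.000000, Gamma_xyy = 0.124892, Gamma_yxx = 0.000000, Gamma_yxy = -0.444444, Gamma_yyy = 0.000000
  tau = 0.875000: gamma = (-0.062500, -0.937500), gamma' = (-0.500000, -0.500000); Gamma_xxx = 0.000000, Gamma_xxy = 0.000000, Gamma_xyy = 0.128361, Gamma_yxx = 0.000000, Gamma_yxy = -0.432432, Gamma_yyy = 0.000000
  tau = 1.000000: gamma = (-0.125000, -1.000000), gamma' = (-0.500000, -0.500000); Gamma_xxx = 0.000000, Gamma_xxy = 0.000000, Gamma_xyy = 0.131830, Gamma_yxx = 0.000000, Gamma_yxy = -0.421053, Gamma_yyy = 0.000000
step 0: V^x = -2.0000, V^y = -1.8750
step 1: k1 = (-0.097572, 1.033333), k2 = (-0.093878, 0.969814), k3 = (-0.094305, 0.971744), k4 = (-0.090592, 0.913910); V <- V + (h/6)(k1 + 2k2 + 2k3 + k4): V^x = -2.0235, V^y = -1.6321
step 2: k1 = (-0.090592, 0.913898), k2 = (-0.086884, 0.861255), k3 = (-0.087260, 0.862738), k4 = (-0.083533, 0.814523); V <- V + (h/6)(k1 + 2k2 + 2k3 + k4): V^x = -2.0453, V^y = -1.4164
step 3: k1 = (-0.083534, 0.814512), k2 = (-0.079809, 0.770355), k3 = (-0.080144, 0.771510), k4 = (-0.076403, 0.730852); V <- V + (h/6)(k1 + 2k2 + 2k3 + k4): V^x = -2.0653, V^y = -1.2235
step 4: k1 = (-0.076403, 0.730842), k2 = (-0.072662, 0.693402), k3 = (-0.072962, 0.694313), k4 = (-0.069206, 0.659674); V <- V + (h/6)(k1 + 2k2 + 2k3 + k4): V^x = -2.0835, V^y = -1.0499
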